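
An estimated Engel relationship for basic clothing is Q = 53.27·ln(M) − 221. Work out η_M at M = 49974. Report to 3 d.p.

At M = 49974: Q = 355.342.
dQ/dM = 53.27/M = 0.00106595 at this income.
η = (dQ/dM)·(M/Q) = 0.00106595 × (49974/355.342) = 0.150.

0.150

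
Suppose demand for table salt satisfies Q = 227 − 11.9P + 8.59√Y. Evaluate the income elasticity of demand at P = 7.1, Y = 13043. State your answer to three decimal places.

At P = 7.1, Y = 13043: Q = 1123.539.
Holding P constant, ∂Q/∂Y = 8.59/(2√Y) = 0.0376075.
η_Y = (∂Q/∂Y)·(Y/Q) = 0.0376075 × (13043/1123.539) = 0.437.

0.437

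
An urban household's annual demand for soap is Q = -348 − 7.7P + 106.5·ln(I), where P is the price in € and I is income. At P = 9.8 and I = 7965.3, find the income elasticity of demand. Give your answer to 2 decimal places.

At P = 9.8, I = 7965.3: Q = 533.214.
Holding P constant, ∂Q/∂I = 106.5/I = 0.0133705.
η_I = (∂Q/∂I)·(I/Q) = 0.0133705 × (7965.3/533.214) = 0.20.

0.20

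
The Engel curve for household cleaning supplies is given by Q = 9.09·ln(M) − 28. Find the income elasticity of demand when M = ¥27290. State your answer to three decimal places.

0.140

At M = 27290: Q = 64.848.
dQ/dM = 9.09/M = 0.000333089 at this income.
η = (dQ/dM)·(M/Q) = 0.000333089 × (27290/64.848) = 0.140.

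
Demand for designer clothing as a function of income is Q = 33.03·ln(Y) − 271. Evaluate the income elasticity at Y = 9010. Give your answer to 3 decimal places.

1.109

At Y = 9010: Q = 29.774.
dQ/dY = 33.03/Y = 0.00366593 at this income.
η = (dQ/dY)·(Y/Q) = 0.00366593 × (9010/29.774) = 1.109.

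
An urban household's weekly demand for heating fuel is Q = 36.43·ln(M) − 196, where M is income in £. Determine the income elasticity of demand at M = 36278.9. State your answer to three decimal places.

At M = 36278.9: Q = 186.478.
dQ/dM = 36.43/M = 0.00100416 at this income.
η = (dQ/dM)·(M/Q) = 0.00100416 × (36278.9/186.478) = 0.195.

0.195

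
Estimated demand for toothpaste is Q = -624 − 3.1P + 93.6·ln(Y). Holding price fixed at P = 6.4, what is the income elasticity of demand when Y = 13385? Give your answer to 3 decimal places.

At P = 6.4, Y = 13385: Q = 245.537.
Holding P constant, ∂Q/∂Y = 93.6/Y = 0.0069929.
η_Y = (∂Q/∂Y)·(Y/Q) = 0.0069929 × (13385/245.537) = 0.381.

0.381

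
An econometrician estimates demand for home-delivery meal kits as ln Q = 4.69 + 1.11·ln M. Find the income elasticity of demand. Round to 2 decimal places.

In a log-linear demand, the coefficient on ln M is the income elasticity.
So η = 1.11.

1.11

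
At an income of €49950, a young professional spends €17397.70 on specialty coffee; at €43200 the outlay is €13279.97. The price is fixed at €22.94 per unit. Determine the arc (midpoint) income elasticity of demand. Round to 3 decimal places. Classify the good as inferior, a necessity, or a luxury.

1.852 (luxury)

With a constant price, Q₁ = 17397.70/22.94 = 758.400 and Q₂ = 13279.97/22.94 = 578.900 (equivalently, work directly with expenditure since P cancels).
Midpoint %ΔQ = (13279.97 − 17397.70)/15338.84 = -0.26845; midpoint %ΔI = (43200 − 49950)/46575 = -0.14493.
η = -0.26845 / -0.14493 = 1.852.
η > 1 ⇒ luxury.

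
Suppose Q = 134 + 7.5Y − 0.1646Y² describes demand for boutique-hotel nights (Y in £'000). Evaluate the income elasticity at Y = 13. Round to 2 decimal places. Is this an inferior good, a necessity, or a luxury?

At Y = 13: Q = 203.6826.
dQ/dY = 7.5 − 0.3292Y = 3.22040.
η = (dQ/dY)·(Y/Q) = 3.22040 × (13/203.6826) = 0.21.
0 < η < 1 ⇒ necessity.

0.21 (necessity)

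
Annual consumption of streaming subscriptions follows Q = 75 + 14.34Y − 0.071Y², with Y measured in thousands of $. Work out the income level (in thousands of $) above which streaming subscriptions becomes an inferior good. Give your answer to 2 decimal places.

100.99

dQ/dY = 14.34 − 0.142Y.
The good is inferior where dQ/dY < 0. Setting dQ/dY = 0 gives Y = 14.34 / 0.142 = 100.99.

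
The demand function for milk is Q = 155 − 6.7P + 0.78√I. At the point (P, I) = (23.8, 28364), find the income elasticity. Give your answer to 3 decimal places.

0.518

At P = 23.8, I = 28364: Q = 126.905.
Holding P constant, ∂Q/∂I = 0.78/(2√I) = 0.00231569.
η_I = (∂Q/∂I)·(I/Q) = 0.00231569 × (28364/126.905) = 0.518.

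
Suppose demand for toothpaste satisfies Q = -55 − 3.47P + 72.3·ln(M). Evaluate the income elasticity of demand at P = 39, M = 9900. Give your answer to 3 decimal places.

At P = 39, M = 9900: Q = 474.851.
Holding P constant, ∂Q/∂M = 72.3/M = 0.00730303.
η_M = (∂Q/∂M)·(M/Q) = 0.00730303 × (9900/474.851) = 0.152.

0.152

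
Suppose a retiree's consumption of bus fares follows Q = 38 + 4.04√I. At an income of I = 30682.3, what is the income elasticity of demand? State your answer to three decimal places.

0.475

At I = 30682.3: Q = 745.661.
dQ/dI = 4.04/(2√I) = 0.0115321 at this income.
η = (dQ/dI)·(I/Q) = 0.0115321 × (30682.3/745.661) = 0.475.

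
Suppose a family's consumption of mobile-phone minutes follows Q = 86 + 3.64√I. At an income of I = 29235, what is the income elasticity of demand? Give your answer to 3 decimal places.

At I = 29235: Q = 708.376.
dQ/dI = 3.64/(2√I) = 0.0106444 at this income.
η = (dQ/dI)·(I/Q) = 0.0106444 × (29235/708.376) = 0.439.

0.439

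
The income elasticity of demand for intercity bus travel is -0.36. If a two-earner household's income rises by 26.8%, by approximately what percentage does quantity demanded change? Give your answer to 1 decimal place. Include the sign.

%ΔQ ≈ η × %ΔI = -0.36 × 26.8% = -9.6%.

-9.6%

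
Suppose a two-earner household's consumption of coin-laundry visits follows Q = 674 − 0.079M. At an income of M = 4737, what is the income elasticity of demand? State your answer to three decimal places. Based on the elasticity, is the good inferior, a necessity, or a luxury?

-1.248 (inferior good)

At M = 4737: Q = 299.777.
dQ/dM = −0.079.
η = (dQ/dM)·(M/Q) = -0.079 × (4737/299.777) = -1.248.
Since η < 0, the good is an inferior good.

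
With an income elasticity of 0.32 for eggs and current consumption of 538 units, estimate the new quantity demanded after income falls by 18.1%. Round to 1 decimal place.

%ΔQ ≈ η × %ΔI = 0.32 × (-18.1%) = -5.792%.
New Q ≈ 538 × (1 − 0.05792) = 506.8.

506.8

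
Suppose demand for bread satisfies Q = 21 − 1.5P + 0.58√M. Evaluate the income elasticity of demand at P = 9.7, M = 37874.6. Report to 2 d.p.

At P = 9.7, M = 37874.6: Q = 119.326.
Holding P constant, ∂Q/∂M = 0.58/(2√M) = 0.00149013.
η_M = (∂Q/∂M)·(M/Q) = 0.00149013 × (37874.6/119.326) = 0.47.

0.47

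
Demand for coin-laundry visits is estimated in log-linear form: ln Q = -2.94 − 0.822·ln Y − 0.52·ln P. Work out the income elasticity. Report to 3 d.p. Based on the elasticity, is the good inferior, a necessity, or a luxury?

-0.822 (inferior good)

In a log-linear demand, the coefficient on ln Y is the income elasticity.
So η = -0.822.
η < 0 ⇒ inferior good.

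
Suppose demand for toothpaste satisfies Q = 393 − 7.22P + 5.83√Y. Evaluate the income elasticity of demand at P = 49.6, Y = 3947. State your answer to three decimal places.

At P = 49.6, Y = 3947: Q = 401.159.
Holding P constant, ∂Q/∂Y = 5.83/(2√Y) = 0.0463986.
η_Y = (∂Q/∂Y)·(Y/Q) = 0.0463986 × (3947/401.159) = 0.457.

0.457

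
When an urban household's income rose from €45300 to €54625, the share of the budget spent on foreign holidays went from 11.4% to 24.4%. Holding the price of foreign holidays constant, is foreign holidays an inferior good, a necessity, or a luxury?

luxury

The budget share rises as income rises, so η > 1.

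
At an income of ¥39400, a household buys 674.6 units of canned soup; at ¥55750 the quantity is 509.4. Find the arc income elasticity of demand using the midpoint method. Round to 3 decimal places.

ΔQ = 509.4 − 674.6 = -165.2; midpoint Q̄ = (674.6 + 509.4)/2 = 592.
ΔI = 55750 − 39400 = 16350; midpoint Ī = (39400 + 55750)/2 = 47575.
η = (ΔQ/Q̄) ÷ (ΔI/Ī) = (-165.2/592) ÷ (16350/47575) = -0.812.

-0.812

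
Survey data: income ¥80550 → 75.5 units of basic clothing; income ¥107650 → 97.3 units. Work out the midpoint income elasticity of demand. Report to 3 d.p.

ΔQ = 97.3 − 75.5 = 21.8; midpoint Q̄ = (75.5 + 97.3)/2 = 86.4.
ΔI = 107650 − 80550 = 27100; midpoint Ī = (80550 + 107650)/2 = 94100.
η = (ΔQ/Q̄) ÷ (ΔI/Ī) = (21.8/86.4) ÷ (27100/94100) = 0.876.

0.876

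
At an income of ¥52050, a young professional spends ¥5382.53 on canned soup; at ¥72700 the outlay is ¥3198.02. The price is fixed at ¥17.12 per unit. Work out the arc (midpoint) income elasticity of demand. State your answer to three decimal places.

With a constant price, Q₁ = 5382.53/17.12 = 314.400 and Q₂ = 3198.02/17.12 = 186.800 (equivalently, work directly with expenditure since P cancels).
Midpoint %ΔQ = (3198.02 − 5382.53)/4290.27 = -0.50918; midpoint %ΔI = (72700 − 52050)/62375 = 0.33106.
η = -0.50918 / 0.33106 = -1.538.

-1.538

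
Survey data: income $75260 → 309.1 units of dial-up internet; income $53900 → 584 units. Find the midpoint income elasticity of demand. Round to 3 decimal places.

-1.861

ΔQ = 584 − 309.1 = 274.9; midpoint Q̄ = (309.1 + 584)/2 = 446.55.
ΔI = 53900 − 75260 = -21360; midpoint Ī = (75260 + 53900)/2 = 64580.
η = (ΔQ/Q̄) ÷ (ΔI/Ī) = (274.9/446.55) ÷ (-21360/64580) = -1.861.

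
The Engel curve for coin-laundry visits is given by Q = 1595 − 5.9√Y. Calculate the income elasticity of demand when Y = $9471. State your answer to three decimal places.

At Y = 9471: Q = 1020.818.
dQ/dY = -5.9/(2√Y) = -0.0303127 at this income.
η = (dQ/dY)·(Y/Q) = -0.0303127 × (9471/1020.818) = -0.281.

-0.281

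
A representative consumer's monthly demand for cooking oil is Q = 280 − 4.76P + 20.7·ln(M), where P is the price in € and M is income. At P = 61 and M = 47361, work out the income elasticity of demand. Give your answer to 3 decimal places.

At P = 61, M = 47361: Q = 212.487.
Holding P constant, ∂Q/∂M = 20.7/M = 0.000437068.
η_M = (∂Q/∂M)·(M/Q) = 0.000437068 × (47361/212.487) = 0.097.

0.097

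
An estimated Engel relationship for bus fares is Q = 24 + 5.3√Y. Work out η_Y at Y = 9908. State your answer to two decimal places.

At Y = 9908: Q = 551.556.
dQ/dY = 5.3/(2√Y) = 0.0266227 at this income.
η = (dQ/dY)·(Y/Q) = 0.0266227 × (9908/551.556) = 0.48.

0.48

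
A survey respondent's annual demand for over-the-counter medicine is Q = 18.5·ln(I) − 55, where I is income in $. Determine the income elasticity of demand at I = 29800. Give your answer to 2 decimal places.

At I = 29800: Q = 135.592.
dQ/dI = 18.5/I = 0.000620805 at this income.
η = (dQ/dI)·(I/Q) = 0.000620805 × (29800/135.592) = 0.14.

0.14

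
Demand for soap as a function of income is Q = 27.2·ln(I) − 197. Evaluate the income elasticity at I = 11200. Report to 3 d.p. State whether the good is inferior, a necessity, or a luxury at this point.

At I = 11200: Q = 56.604.
dQ/dI = 27.2/I = 0.00242857 at this income.
η = (dQ/dI)·(I/Q) = 0.00242857 × (11200/56.604) = 0.481.
Since 0 < η < 1, the good is a necessity.

0.481 (necessity)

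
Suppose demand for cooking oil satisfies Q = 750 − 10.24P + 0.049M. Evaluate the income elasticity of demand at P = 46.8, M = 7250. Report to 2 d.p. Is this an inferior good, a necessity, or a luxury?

At P = 46.8, M = 7250: Q = 626.018.
Holding P constant, ∂Q/∂M = 0.049.
η_M = (∂Q/∂M)·(M/Q) = 0.049 × (7250/626.018) = 0.57.
Since 0 < η < 1, this is a necessity.

0.57 (necessity)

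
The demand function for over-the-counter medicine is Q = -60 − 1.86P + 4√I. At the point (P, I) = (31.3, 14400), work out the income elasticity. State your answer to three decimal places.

At P = 31.3, I = 14400: Q = 361.782.
Holding P constant, ∂Q/∂I = 4/(2√I) = 0.0166667.
η_I = (∂Q/∂I)·(I/Q) = 0.0166667 × (14400/361.782) = 0.663.

0.663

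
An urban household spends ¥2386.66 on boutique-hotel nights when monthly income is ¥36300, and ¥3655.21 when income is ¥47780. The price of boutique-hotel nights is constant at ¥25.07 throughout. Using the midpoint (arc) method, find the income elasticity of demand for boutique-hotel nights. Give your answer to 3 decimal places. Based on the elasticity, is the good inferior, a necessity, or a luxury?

1.538 (luxury)

With a constant price, Q₁ = 2386.66/25.07 = 95.200 and Q₂ = 3655.21/25.07 = 145.800 (equivalently, work directly with expenditure since P cancels).
Midpoint %ΔQ = (3655.21 − 2386.66)/3020.94 = 0.41992; midpoint %ΔI = (47780 − 36300)/42040 = 0.27307.
η = 0.41992 / 0.27307 = 1.538.
η > 1 ⇒ luxury.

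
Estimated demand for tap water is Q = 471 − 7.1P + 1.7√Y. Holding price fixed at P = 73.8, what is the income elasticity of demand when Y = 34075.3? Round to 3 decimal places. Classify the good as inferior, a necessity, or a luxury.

0.602 (necessity)

At P = 73.8, Y = 34075.3: Q = 260.831.
Holding P constant, ∂Q/∂Y = 1.7/(2√Y) = 0.00460468.
η_Y = (∂Q/∂Y)·(Y/Q) = 0.00460468 × (34075.3/260.831) = 0.602.
Since 0 < η < 1, this is a necessity.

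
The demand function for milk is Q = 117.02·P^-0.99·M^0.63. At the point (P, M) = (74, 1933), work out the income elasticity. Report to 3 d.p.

For a multiplicative demand Q = A·P^α·M^β, the income elasticity is β everywhere.
Here β = 0.63, so η = 0.630.

0.630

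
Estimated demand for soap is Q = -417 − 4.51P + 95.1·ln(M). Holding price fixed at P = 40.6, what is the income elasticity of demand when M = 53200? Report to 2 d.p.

At P = 40.6, M = 53200: Q = 434.754.
Holding P constant, ∂Q/∂M = 95.1/M = 0.00178759.
η_M = (∂Q/∂M)·(M/Q) = 0.00178759 × (53200/434.754) = 0.22.

0.22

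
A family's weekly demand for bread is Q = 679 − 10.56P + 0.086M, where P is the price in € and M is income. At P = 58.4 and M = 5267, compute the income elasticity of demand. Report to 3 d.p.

0.879

At P = 58.4, M = 5267: Q = 515.258.
Holding P constant, ∂Q/∂M = 0.086.
η_M = (∂Q/∂M)·(M/Q) = 0.086 × (5267/515.258) = 0.879.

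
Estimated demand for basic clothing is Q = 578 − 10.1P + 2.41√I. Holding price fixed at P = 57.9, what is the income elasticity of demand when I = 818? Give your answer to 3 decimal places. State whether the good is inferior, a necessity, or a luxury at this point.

0.555 (necessity)

At P = 57.9, I = 818: Q = 62.138.
Holding P constant, ∂Q/∂I = 2.41/(2√I) = 0.0421318.
η_I = (∂Q/∂I)·(I/Q) = 0.0421318 × (818/62.138) = 0.555.
Since 0 < η < 1, this is a necessity.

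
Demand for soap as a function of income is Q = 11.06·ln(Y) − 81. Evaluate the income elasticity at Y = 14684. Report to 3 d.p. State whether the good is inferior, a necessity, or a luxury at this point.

At Y = 14684: Q = 25.115.
dQ/dY = 11.06/Y = 0.000753201 at this income.
η = (dQ/dY)·(Y/Q) = 0.000753201 × (14684/25.115) = 0.440.
Since 0 < η < 1, the good is a necessity.

0.440 (necessity)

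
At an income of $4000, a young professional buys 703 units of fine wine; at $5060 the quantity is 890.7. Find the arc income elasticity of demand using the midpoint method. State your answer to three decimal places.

1.007

ΔQ = 890.7 − 703 = 187.7; midpoint Q̄ = (703 + 890.7)/2 = 796.85.
ΔI = 5060 − 4000 = 1060; midpoint Ī = (4000 + 5060)/2 = 4530.
η = (ΔQ/Q̄) ÷ (ΔI/Ī) = (187.7/796.85) ÷ (1060/4530) = 1.007.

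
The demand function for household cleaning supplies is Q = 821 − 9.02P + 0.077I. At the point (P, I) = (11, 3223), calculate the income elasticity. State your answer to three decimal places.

0.256

At P = 11, I = 3223: Q = 969.951.
Holding P constant, ∂Q/∂I = 0.077.
η_I = (∂Q/∂I)·(I/Q) = 0.077 × (3223/969.951) = 0.256.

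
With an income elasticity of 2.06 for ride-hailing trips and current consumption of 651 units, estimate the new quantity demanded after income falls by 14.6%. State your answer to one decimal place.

%ΔQ ≈ η × %ΔI = 2.06 × (-14.6%) = -30.076%.
New Q ≈ 651 × (1 − 0.30076) = 455.2.

455.2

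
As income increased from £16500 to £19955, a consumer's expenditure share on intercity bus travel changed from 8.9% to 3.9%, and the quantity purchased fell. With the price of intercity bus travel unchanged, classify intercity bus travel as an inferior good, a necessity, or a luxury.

inferior good

Quantity demanded falls as income rises, so η < 0.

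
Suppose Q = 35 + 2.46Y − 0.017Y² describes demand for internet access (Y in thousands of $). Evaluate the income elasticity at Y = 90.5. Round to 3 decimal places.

-0.472

At Y = 90.5: Q = 118.3957.
dQ/dY = 2.46 − 0.034Y = -0.61700.
η = (dQ/dY)·(Y/Q) = -0.61700 × (90.5/118.3957) = -0.472.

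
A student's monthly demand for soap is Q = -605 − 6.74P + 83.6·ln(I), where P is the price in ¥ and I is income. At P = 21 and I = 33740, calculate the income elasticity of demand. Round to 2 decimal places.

At P = 21, I = 33740: Q = 125.110.
Holding P constant, ∂Q/∂I = 83.6/I = 0.00247777.
η_I = (∂Q/∂I)·(I/Q) = 0.00247777 × (33740/125.110) = 0.67.

0.67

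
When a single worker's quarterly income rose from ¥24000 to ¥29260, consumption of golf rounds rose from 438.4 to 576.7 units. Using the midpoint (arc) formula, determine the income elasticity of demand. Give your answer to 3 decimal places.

1.380

ΔQ = 576.7 − 438.4 = 138.3; midpoint Q̄ = (438.4 + 576.7)/2 = 507.55.
ΔI = 29260 − 24000 = 5260; midpoint Ī = (24000 + 29260)/2 = 26630.
η = (ΔQ/Q̄) ÷ (ΔI/Ī) = (138.3/507.55) ÷ (5260/26630) = 1.380.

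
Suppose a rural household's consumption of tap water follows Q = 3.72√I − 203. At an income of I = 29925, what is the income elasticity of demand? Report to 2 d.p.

0.73

At I = 29925: Q = 440.517.
dQ/dI = 3.72/(2√I) = 0.0107522 at this income.
η = (dQ/dI)·(I/Q) = 0.0107522 × (29925/440.517) = 0.73.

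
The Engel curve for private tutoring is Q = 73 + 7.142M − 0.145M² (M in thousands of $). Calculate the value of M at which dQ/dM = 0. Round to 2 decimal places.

dQ/dM = 7.142 − 0.29M.
The good is inferior where dQ/dM < 0. Setting dQ/dM = 0 gives M = 7.142 / 0.29 = 24.63.

24.63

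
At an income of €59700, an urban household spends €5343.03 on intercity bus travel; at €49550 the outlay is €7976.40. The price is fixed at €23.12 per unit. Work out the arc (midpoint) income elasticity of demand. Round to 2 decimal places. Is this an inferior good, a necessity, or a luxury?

-2.13 (inferior good)

With a constant price, Q₁ = 5343.03/23.12 = 231.100 and Q₂ = 7976.40/23.12 = 345.000 (equivalently, work directly with expenditure since P cancels).
Midpoint %ΔQ = (7976.40 − 5343.03)/6659.72 = 0.39542; midpoint %ΔI = (49550 − 59700)/54625 = -0.18581.
η = 0.39542 / -0.18581 = -2.13.
η < 0 ⇒ inferior good.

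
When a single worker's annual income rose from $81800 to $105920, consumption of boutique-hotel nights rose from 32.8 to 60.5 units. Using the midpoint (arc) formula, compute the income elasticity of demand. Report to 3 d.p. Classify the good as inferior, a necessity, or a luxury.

2.311 (luxury)

ΔQ = 60.5 − 32.8 = 27.7; midpoint Q̄ = (32.8 + 60.5)/2 = 46.65.
ΔI = 105920 − 81800 = 24120; midpoint Ī = (81800 + 105920)/2 = 93860.
η = (ΔQ/Q̄) ÷ (ΔI/Ī) = (27.7/46.65) ÷ (24120/93860) = 2.311.
η > 1 ⇒ luxury.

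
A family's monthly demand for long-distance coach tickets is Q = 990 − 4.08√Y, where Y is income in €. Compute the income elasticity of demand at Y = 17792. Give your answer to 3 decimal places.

At Y = 17792: Q = 445.782.
dQ/dY = -4.08/(2√Y) = -0.0152939 at this income.
η = (dQ/dY)·(Y/Q) = -0.0152939 × (17792/445.782) = -0.610.

-0.610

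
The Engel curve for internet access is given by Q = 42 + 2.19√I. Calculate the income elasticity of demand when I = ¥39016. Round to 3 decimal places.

At I = 39016: Q = 474.579.
dQ/dI = 2.19/(2√I) = 0.00554361 at this income.
η = (dQ/dI)·(I/Q) = 0.00554361 × (39016/474.579) = 0.456.

0.456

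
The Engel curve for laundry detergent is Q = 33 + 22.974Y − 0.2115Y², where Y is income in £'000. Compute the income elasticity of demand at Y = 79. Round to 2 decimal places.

-1.56

At Y = 79: Q = 527.9745.
dQ/dY = 22.974 − 0.423Y = -10.44300.
η = (dQ/dY)·(Y/Q) = -10.44300 × (79/527.9745) = -1.56.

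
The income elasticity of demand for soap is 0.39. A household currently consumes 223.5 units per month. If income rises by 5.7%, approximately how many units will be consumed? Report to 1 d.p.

%ΔQ ≈ η × %ΔI = 0.39 × 5.7% = 2.223%.
New Q ≈ 223.5 × (1 + 0.02223) = 228.5.

228.5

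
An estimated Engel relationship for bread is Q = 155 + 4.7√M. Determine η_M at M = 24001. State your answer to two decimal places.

At M = 24001: Q = 883.136.
dQ/dM = 4.7/(2√M) = 0.0151689 at this income.
η = (dQ/dM)·(M/Q) = 0.0151689 × (24001/883.136) = 0.41.

0.41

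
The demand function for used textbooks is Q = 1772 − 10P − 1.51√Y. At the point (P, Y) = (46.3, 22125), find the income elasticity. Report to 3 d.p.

-0.104

At P = 46.3, Y = 22125: Q = 1084.395.
Holding P constant, ∂Q/∂Y = -1.51/(2√Y) = -0.00507581.
η_Y = (∂Q/∂Y)·(Y/Q) = -0.00507581 × (22125/1084.395) = -0.104.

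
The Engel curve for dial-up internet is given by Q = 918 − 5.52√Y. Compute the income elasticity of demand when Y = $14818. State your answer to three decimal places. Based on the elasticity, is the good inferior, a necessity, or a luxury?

-1.365 (inferior good)

At Y = 14818: Q = 246.055.
dQ/dY = -5.52/(2√Y) = -0.0226733 at this income.
η = (dQ/dY)·(Y/Q) = -0.0226733 × (14818/246.055) = -1.365.
Since η < 0, the good is an inferior good.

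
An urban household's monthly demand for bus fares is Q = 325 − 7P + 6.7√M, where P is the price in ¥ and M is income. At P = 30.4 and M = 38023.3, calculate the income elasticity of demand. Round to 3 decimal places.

0.460

At P = 30.4, M = 38023.3: Q = 1418.671.
Holding P constant, ∂Q/∂M = 6.7/(2√M) = 0.0171799.
η_M = (∂Q/∂M)·(M/Q) = 0.0171799 × (38023.3/1418.671) = 0.460.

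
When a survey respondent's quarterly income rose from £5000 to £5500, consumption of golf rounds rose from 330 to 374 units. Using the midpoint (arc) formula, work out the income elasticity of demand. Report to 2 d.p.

1.31

ΔQ = 374 − 330 = 44; midpoint Q̄ = (330 + 374)/2 = 352.
ΔI = 5500 − 5000 = 500; midpoint Ī = (5000 + 5500)/2 = 5250.
η = (ΔQ/Q̄) ÷ (ΔI/Ī) = (44/352) ÷ (500/5250) = 1.31.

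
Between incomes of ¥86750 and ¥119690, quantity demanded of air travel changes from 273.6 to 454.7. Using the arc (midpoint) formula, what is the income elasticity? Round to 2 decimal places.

1.56

ΔQ = 454.7 − 273.6 = 181.1; midpoint Q̄ = (273.6 + 454.7)/2 = 364.15.
ΔI = 119690 − 86750 = 32940; midpoint Ī = (86750 + 119690)/2 = 103220.
η = (ΔQ/Q̄) ÷ (ΔI/Ī) = (181.1/364.15) ÷ (32940/103220) = 1.56.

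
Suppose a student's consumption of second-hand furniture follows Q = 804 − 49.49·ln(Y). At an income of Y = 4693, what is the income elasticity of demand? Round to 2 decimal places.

At Y = 4693: Q = 385.620.
dQ/dY = -49.49/Y = -0.0105455 at this income.
η = (dQ/dY)·(Y/Q) = -0.0105455 × (4693/385.620) = -0.13.

-0.13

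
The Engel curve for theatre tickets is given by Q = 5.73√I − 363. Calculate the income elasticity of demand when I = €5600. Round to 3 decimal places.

At I = 5600: Q = 65.794.
dQ/dI = 5.73/(2√I) = 0.0382852 at this income.
η = (dQ/dI)·(I/Q) = 0.0382852 × (5600/65.794) = 3.259.

3.259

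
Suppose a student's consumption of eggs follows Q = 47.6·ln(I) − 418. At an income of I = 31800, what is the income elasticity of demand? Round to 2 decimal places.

0.63

At I = 31800: Q = 75.480.
dQ/dI = 47.6/I = 0.00149686 at this income.
η = (dQ/dI)·(I/Q) = 0.00149686 × (31800/75.480) = 0.63.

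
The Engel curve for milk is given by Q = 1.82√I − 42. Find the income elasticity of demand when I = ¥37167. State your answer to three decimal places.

0.568

At I = 37167: Q = 308.873.
dQ/dI = 1.82/(2√I) = 0.00472022 at this income.
η = (dQ/dI)·(I/Q) = 0.00472022 × (37167/308.873) = 0.568.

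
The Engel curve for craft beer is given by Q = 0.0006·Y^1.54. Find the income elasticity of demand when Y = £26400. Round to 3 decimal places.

For Q = A·Y^β the income elasticity is constant and equal to β.
Here β = 1.54, so η = 1.540.

1.540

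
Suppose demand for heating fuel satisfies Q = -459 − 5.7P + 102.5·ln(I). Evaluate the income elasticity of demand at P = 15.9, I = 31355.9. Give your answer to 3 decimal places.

0.200

At P = 15.9, I = 31355.9: Q = 511.569.
Holding P constant, ∂Q/∂I = 102.5/I = 0.00326892.
η_I = (∂Q/∂I)·(I/Q) = 0.00326892 × (31355.9/511.569) = 0.200.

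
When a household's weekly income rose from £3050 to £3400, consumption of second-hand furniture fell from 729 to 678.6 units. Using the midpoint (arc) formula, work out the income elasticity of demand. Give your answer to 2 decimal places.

-0.66

ΔQ = 678.6 − 729 = -50.4; midpoint Q̄ = (729 + 678.6)/2 = 703.8.
ΔI = 3400 − 3050 = 350; midpoint Ī = (3050 + 3400)/2 = 3225.
η = (ΔQ/Q̄) ÷ (ΔI/Ī) = (-50.4/703.8) ÷ (350/3225) = -0.66.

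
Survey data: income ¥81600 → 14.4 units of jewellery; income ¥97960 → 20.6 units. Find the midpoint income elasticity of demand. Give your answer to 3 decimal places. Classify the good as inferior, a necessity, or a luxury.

1.944 (luxury)

ΔQ = 20.6 − 14.4 = 6.2; midpoint Q̄ = (14.4 + 20.6)/2 = 17.5.
ΔI = 97960 − 81600 = 16360; midpoint Ī = (81600 + 97960)/2 = 89780.
η = (ΔQ/Q̄) ÷ (ΔI/Ī) = (6.2/17.5) ÷ (16360/89780) = 1.944.
η > 1 ⇒ luxury.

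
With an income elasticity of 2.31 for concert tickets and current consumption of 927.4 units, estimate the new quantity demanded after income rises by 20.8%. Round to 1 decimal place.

1373.0

%ΔQ ≈ η × %ΔI = 2.31 × 20.8% = 48.048%.
New Q ≈ 927.4 × (1 + 0.48048) = 1373.0.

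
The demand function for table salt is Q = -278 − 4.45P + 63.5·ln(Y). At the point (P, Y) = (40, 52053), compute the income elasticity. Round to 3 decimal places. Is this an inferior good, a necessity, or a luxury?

0.272 (necessity)

At P = 40, Y = 52053: Q = 233.611.
Holding P constant, ∂Q/∂Y = 63.5/Y = 0.00121991.
η_Y = (∂Q/∂Y)·(Y/Q) = 0.00121991 × (52053/233.611) = 0.272.
Since 0 < η < 1, this is a necessity.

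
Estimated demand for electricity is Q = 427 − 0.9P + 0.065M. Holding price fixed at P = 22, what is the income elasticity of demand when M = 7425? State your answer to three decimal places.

At P = 22, M = 7425: Q = 889.825.
Holding P constant, ∂Q/∂M = 0.065.
η_M = (∂Q/∂M)·(M/Q) = 0.065 × (7425/889.825) = 0.542.

0.542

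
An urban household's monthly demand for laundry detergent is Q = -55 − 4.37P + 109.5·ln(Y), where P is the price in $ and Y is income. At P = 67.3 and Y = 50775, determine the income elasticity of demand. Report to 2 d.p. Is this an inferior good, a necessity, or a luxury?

At P = 67.3, Y = 50775: Q = 837.349.
Holding P constant, ∂Q/∂Y = 109.5/Y = 0.00215657.
η_Y = (∂Q/∂Y)·(Y/Q) = 0.00215657 × (50775/837.349) = 0.13.
Since 0 < η < 1, this is a necessity.

0.13 (necessity)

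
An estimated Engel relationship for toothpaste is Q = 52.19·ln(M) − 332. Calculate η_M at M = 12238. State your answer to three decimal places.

At M = 12238: Q = 159.228.
dQ/dM = 52.19/M = 0.00426459 at this income.
η = (dQ/dM)·(M/Q) = 0.00426459 × (12238/159.228) = 0.328.

0.328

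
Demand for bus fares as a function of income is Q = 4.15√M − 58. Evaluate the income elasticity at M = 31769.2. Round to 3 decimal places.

At M = 31769.2: Q = 681.693.
dQ/dM = 4.15/(2√M) = 0.0116417 at this income.
η = (dQ/dM)·(M/Q) = 0.0116417 × (31769.2/681.693) = 0.543.

0.543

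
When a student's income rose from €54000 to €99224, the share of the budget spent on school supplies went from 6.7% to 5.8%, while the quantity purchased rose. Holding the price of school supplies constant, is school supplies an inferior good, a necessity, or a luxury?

necessity

Quantity rises but the budget share falls as income rises, so 0 < η < 1.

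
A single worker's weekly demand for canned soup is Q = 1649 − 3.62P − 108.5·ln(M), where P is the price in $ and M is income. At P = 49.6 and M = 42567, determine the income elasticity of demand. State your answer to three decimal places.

-0.347

At P = 49.6, M = 42567: Q = 312.964.
Holding P constant, ∂Q/∂M = -108.5/M = -0.00254892.
η_M = (∂Q/∂M)·(M/Q) = -0.00254892 × (42567/312.964) = -0.347.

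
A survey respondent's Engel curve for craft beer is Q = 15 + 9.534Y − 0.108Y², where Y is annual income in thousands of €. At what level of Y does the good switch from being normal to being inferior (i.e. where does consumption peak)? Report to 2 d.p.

44.14

dQ/dY = 9.534 − 0.216Y.
The good is inferior where dQ/dY < 0. Setting dQ/dY = 0 gives Y = 9.534 / 0.216 = 44.14.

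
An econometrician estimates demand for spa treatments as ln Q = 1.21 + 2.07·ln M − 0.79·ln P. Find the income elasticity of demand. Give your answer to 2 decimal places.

2.07

In a log-linear demand, the coefficient on ln M is the income elasticity.
So η = 2.07.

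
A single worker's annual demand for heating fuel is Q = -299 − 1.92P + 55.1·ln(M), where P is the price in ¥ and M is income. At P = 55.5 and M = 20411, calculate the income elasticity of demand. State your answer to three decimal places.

At P = 55.5, M = 20411: Q = 141.243.
Holding P constant, ∂Q/∂M = 55.1/M = 0.00269952.
η_M = (∂Q/∂M)·(M/Q) = 0.00269952 × (20411/141.243) = 0.390.

0.390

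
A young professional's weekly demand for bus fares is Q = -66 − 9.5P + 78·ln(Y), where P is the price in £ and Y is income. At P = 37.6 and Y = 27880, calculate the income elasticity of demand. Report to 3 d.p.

At P = 37.6, Y = 27880: Q = 375.182.
Holding P constant, ∂Q/∂Y = 78/Y = 0.0027977.
η_Y = (∂Q/∂Y)·(Y/Q) = 0.0027977 × (27880/375.182) = 0.208.

0.208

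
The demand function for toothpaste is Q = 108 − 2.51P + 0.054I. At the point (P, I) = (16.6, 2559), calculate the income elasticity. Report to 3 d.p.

0.676

At P = 16.6, I = 2559: Q = 204.520.
Holding P constant, ∂Q/∂I = 0.054.
η_I = (∂Q/∂I)·(I/Q) = 0.054 × (2559/204.520) = 0.676.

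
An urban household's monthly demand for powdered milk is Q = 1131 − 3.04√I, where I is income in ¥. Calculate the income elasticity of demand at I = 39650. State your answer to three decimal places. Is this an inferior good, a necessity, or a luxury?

-0.576 (inferior good)

At I = 39650: Q = 525.666.
dQ/dI = -3.04/(2√I) = -0.00763347 at this income.
η = (dQ/dI)·(I/Q) = -0.00763347 × (39650/525.666) = -0.576.
Since η < 0, the good is an inferior good.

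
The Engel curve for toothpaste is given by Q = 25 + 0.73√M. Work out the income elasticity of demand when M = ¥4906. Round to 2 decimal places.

At M = 4906: Q = 76.131.
dQ/dM = 0.73/(2√M) = 0.0052111 at this income.
η = (dQ/dM)·(M/Q) = 0.0052111 × (4906/76.131) = 0.34.

0.34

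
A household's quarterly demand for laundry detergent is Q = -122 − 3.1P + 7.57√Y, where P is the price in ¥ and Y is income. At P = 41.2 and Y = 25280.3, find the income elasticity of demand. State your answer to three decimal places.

At P = 41.2, Y = 25280.3: Q = 953.893.
Holding P constant, ∂Q/∂Y = 7.57/(2√Y) = 0.0238054.
η_Y = (∂Q/∂Y)·(Y/Q) = 0.0238054 × (25280.3/953.893) = 0.631.

0.631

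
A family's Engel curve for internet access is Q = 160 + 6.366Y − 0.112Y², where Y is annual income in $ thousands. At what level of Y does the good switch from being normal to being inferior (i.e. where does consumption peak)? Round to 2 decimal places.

dQ/dY = 6.366 − 0.224Y.
The good is inferior where dQ/dY < 0. Setting dQ/dY = 0 gives Y = 6.366 / 0.224 = 28.42.

28.42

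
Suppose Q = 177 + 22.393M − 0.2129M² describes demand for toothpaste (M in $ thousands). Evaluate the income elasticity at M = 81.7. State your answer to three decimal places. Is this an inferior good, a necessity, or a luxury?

-1.730 (inferior good)

At M = 81.7: Q = 585.4240.
dQ/dM = 22.393 − 0.4258M = -12.39486.
η = (dQ/dM)·(M/Q) = -12.39486 × (81.7/585.4240) = -1.730.
η < 0 ⇒ inferior good.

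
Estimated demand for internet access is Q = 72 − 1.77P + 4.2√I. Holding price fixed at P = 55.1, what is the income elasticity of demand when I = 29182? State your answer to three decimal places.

0.518

At P = 55.1, I = 29182: Q = 691.948.
Holding P constant, ∂Q/∂I = 4.2/(2√I) = 0.0122931.
η_I = (∂Q/∂I)·(I/Q) = 0.0122931 × (29182/691.948) = 0.518.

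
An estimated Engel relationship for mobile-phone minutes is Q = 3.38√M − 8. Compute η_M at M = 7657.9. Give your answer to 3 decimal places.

0.514

At M = 7657.9: Q = 287.782.
dQ/dM = 3.38/(2√M) = 0.0193122 at this income.
η = (dQ/dM)·(M/Q) = 0.0193122 × (7657.9/287.782) = 0.514.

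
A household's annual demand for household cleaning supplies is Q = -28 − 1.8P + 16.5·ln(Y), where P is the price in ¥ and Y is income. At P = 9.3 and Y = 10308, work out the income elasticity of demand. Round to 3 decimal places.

0.153

At P = 9.3, Y = 10308: Q = 107.731.
Holding P constant, ∂Q/∂Y = 16.5/Y = 0.0016007.
η_Y = (∂Q/∂Y)·(Y/Q) = 0.0016007 × (10308/107.731) = 0.153.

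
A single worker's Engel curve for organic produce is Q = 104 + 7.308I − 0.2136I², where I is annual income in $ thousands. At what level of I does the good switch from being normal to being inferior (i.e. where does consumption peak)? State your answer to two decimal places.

17.11

dQ/dI = 7.308 − 0.4272I.
The good is inferior where dQ/dI < 0. Setting dQ/dI = 0 gives I = 7.308 / 0.4272 = 17.11.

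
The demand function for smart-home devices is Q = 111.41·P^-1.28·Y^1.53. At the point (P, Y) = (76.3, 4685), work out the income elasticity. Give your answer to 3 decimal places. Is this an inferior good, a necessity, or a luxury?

For a multiplicative demand Q = A·P^α·Y^β, the income elasticity is β everywhere.
Here β = 1.53, so η = 1.530.
Since η > 1, this is a luxury.

1.530 (luxury)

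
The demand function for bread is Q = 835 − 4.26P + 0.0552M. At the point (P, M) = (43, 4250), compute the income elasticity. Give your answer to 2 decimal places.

0.26

At P = 43, M = 4250: Q = 886.420.
Holding P constant, ∂Q/∂M = 0.0552.
η_M = (∂Q/∂M)·(M/Q) = 0.0552 × (4250/886.420) = 0.26.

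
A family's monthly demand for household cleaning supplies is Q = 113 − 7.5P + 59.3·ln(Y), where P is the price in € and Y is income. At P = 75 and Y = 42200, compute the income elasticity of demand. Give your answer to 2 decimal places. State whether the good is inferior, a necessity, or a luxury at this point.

0.33 (necessity)

At P = 75, Y = 42200: Q = 182.055.
Holding P constant, ∂Q/∂Y = 59.3/Y = 0.00140521.
η_Y = (∂Q/∂Y)·(Y/Q) = 0.00140521 × (42200/182.055) = 0.33.
Since 0 < η < 1, this is a necessity.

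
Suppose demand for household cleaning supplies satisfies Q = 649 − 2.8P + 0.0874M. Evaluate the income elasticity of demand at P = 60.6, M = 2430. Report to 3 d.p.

At P = 60.6, M = 2430: Q = 691.702.
Holding P constant, ∂Q/∂M = 0.0874.
η_M = (∂Q/∂M)·(M/Q) = 0.0874 × (2430/691.702) = 0.307.

0.307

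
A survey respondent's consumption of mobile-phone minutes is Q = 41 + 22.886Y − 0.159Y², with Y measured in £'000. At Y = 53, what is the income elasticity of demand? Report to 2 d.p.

0.40

At Y = 53: Q = 807.3270.
dQ/dY = 22.886 − 0.318Y = 6.03200.
η = (dQ/dY)·(Y/Q) = 6.03200 × (53/807.3270) = 0.40.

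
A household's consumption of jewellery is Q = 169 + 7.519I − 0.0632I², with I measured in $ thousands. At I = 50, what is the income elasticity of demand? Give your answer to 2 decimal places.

0.15

At I = 50: Q = 386.9500.
dQ/dI = 7.519 − 0.1264I = 1.19900.
η = (dQ/dI)·(I/Q) = 1.19900 × (50/386.9500) = 0.15.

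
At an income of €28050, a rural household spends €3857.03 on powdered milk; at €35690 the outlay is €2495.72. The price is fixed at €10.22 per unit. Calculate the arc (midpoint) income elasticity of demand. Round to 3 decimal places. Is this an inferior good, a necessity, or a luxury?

-1.788 (inferior good)

With a constant price, Q₁ = 3857.03/10.22 = 377.400 and Q₂ = 2495.72/10.22 = 244.200 (equivalently, work directly with expenditure since P cancels).
Midpoint %ΔQ = (2495.72 − 3857.03)/3176.38 = -0.42857; midpoint %ΔI = (35690 − 28050)/31870 = 0.23972.
η = -0.42857 / 0.23972 = -1.788.
η < 0 ⇒ inferior good.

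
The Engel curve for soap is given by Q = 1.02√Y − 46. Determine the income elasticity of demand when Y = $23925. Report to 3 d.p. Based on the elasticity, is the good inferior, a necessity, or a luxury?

At Y = 23925: Q = 111.771.
dQ/dY = 1.02/(2√Y) = 0.00329719 at this income.
η = (dQ/dY)·(Y/Q) = 0.00329719 × (23925/111.771) = 0.706.
Since 0 < η < 1, the good is a necessity.

0.706 (necessity)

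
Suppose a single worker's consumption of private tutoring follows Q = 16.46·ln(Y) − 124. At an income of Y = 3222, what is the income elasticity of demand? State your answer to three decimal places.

1.837

At Y = 3222: Q = 8.960.
dQ/dY = 16.46/Y = 0.00510863 at this income.
η = (dQ/dY)·(Y/Q) = 0.00510863 × (3222/8.960) = 1.837.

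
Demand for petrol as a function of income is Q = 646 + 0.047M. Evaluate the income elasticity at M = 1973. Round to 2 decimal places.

At M = 1973: Q = 738.731.
dQ/dM = 0.047.
η = (dQ/dM)·(M/Q) = 0.047 × (1973/738.731) = 0.13.

0.13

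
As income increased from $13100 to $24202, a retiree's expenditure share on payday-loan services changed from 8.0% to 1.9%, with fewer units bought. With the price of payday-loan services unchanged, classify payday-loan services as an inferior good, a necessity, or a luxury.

inferior good

Quantity demanded falls as income rises, so η < 0.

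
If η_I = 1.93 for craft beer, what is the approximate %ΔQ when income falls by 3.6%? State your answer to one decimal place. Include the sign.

%ΔQ ≈ η × %ΔI = 1.93 × (-3.6%) = -6.9%.

-6.9%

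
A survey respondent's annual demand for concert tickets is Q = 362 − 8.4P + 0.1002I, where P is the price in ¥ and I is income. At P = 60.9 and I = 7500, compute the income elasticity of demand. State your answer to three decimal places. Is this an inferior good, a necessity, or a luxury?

1.248 (luxury)

At P = 60.9, I = 7500: Q = 601.940.
Holding P constant, ∂Q/∂I = 0.1002.
η_I = (∂Q/∂I)·(I/Q) = 0.1002 × (7500/601.940) = 1.248.
Since η > 1, this is a luxury.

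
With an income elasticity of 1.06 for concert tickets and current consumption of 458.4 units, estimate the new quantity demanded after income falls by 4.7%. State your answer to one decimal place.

435.6

%ΔQ ≈ η × %ΔI = 1.06 × (-4.7%) = -4.982%.
New Q ≈ 458.4 × (1 − 0.04982) = 435.6.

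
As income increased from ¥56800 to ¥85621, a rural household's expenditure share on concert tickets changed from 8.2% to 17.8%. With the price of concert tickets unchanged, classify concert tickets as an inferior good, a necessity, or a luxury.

luxury

The budget share rises as income rises, so η > 1.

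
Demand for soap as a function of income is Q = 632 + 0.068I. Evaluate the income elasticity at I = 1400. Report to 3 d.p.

0.131

At I = 1400: Q = 727.200.
dQ/dI = 0.068.
η = (dQ/dI)·(I/Q) = 0.068 × (1400/727.200) = 0.131.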